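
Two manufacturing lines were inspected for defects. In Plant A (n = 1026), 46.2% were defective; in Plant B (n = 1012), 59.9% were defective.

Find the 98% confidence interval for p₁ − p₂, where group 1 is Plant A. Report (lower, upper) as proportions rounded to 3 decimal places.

The two standard errors are √(0.4620×0.5380/1026) = 0.01556 and √(0.5990×0.4010/1012) = 0.01541.
Because the samples are independent, SE_diff = √(0.01556² + 0.01541²) = 0.02190.
Using z* = 2.326 for 98%, ME = 2.326 × 0.02190 = 0.05094.
p̂₁ − p̂₂ = -0.1370; interval -0.1370 ± 0.05094 gives (-0.188, -0.086).

(-0.188, -0.086)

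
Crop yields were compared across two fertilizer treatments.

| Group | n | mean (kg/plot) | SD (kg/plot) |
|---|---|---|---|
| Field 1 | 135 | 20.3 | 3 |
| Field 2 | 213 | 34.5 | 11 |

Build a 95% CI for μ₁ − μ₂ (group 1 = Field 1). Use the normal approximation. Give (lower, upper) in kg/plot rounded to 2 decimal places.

(-15.76, -12.64)

Standard errors of each mean: 3/√135 = 0.2582 and 11/√213 = 0.7537.
SE(x̄₁ − x̄₂) = √(0.2582² + 0.7537²) = 0.7967 for independent samples with unequal variances.
With z* = 1.960, the margin is 1.960 × 0.7967 = 1.5615.
x̄₁ − x̄₂ = 20.3 − 34.5 = -14.2000; the interval is -14.2000 ± 1.5615 = (-15.76, -12.64).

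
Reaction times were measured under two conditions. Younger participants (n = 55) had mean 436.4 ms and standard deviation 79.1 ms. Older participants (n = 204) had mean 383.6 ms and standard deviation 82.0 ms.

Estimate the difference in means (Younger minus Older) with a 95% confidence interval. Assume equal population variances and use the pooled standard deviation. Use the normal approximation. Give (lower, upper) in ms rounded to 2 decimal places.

(28.56, 77.04)

s_p = √[((n₁−1)s₁² + (n₂−1)s₂²)/(n₁+n₂−2)] = √[(54·79.1² + 203·82.0²)/257] = 81.3992.
SE = 81.3992·√(1/55 + 1/204) = 12.3673.
With z* = 1.960, margin = 1.960 × 12.3673 = 24.2399.
x̄₁ − x̄₂ = 436.4 − 383.6 = 52.8000; interval 52.8000 ± 24.2399 = (28.56, 77.04).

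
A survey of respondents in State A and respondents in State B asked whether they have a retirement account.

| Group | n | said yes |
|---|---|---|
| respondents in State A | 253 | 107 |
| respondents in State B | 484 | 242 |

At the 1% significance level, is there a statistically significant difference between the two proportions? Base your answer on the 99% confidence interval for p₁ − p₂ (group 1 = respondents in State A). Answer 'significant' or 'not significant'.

not significant

Sample proportions: 107/253 = 0.4229, 242/484 = 0.5000.
Each SE is √(p̂(1−p̂)/n): √(0.4229·0.5771/253) = 0.03106 and √(0.5000·0.5000/484) = 0.02273.
SE(p̂₁ − p̂₂) = √(SE₁² + SE₂²) = √(0.0009647236 + 0.0005166529) = 0.03849, since the two samples are independent.
At 99% confidence z* = 2.576; margin = 2.576 × 0.03849 = 0.09915.
The difference is 0.4229 − 0.5000 = -0.0771, so the interval is -0.0771 ± 0.09915 = (-0.17625, 0.02205).
The interval (-0.17625, 0.02205) contains 0, so the difference is not significant.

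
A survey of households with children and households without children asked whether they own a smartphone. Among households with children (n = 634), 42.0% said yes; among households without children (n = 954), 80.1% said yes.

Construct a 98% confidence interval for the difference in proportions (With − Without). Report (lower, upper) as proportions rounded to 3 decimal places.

(-0.436, -0.326)

Each SE is √(p̂(1−p̂)/n): √(0.4200·0.5800/634) = 0.01960 and √(0.8010·0.1990/954) = 0.01293.
SE(p̂₁ − p̂₂) = √(SE₁² + SE₂²) = √(0.00038416 + 0.0001671849) = 0.02348, since the two samples are independent.
At 98% confidence z* = 2.326; margin = 2.326 × 0.02348 = 0.05461.
The difference is 0.4200 − 0.8010 = -0.3810, so the interval is -0.3810 ± 0.05461 = (-0.436, -0.326).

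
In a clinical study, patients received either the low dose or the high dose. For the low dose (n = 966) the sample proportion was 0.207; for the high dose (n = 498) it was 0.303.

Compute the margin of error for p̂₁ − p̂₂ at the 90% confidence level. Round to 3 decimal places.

0.040

SE₁ = √(p̂₁(1−p̂₁)/n₁) = √(0.2070·0.7930/966) = 0.01304; SE₂ = √(0.3030·0.6970/498) = 0.02059.
Independent samples: SE of the difference = √(SE₁² + SE₂²) = √(0.0001700416 + 0.0004239481) = 0.02437.
z* for 90% confidence is 1.645, so the margin of error is 1.645 × 0.02437 = 0.04009.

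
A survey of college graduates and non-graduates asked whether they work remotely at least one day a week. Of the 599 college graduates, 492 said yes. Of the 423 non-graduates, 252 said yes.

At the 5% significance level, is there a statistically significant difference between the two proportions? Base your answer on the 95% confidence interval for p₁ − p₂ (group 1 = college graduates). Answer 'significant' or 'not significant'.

Sample proportions: 492/599 = 0.8214, 252/423 = 0.5957.
Each SE is √(p̂(1−p̂)/n): √(0.8214·0.1786/599) = 0.01565 and √(0.5957·0.4043/423) = 0.02386.
SE(p̂₁ − p̂₂) = √(SE₁² + SE₂²) = √(0.0002449225 + 0.0005692996) = 0.02853, since the two samples are independent.
At 95% confidence z* = 1.960; margin = 1.960 × 0.02853 = 0.05592.
The difference is 0.8214 − 0.5957 = 0.2257, so the interval is 0.2257 ± 0.05592 = (0.16978, 0.28162).
The interval (0.16978, 0.28162) does not contain 0, so the difference is significant.

significant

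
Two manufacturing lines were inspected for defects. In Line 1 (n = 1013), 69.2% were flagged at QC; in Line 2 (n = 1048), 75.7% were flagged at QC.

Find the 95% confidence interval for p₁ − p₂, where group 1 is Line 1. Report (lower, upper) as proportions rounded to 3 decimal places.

(-0.104, -0.026)

SE₁ = √(p̂₁(1−p̂₁)/n₁) = √(0.6920·0.3080/1013) = 0.01451; SE₂ = √(0.7570·0.2430/1048) = 0.01325.
Independent samples: SE of the difference = √(SE₁² + SE₂²) = √(0.0002105401 + 0.0001755625) = 0.01965.
z* for 95% confidence is 1.960, so the margin of error is 1.960 × 0.01965 = 0.03851.
Point estimate p̂₁ − p̂₂ = 0.6920 − 0.7570 = -0.0650.
-0.0650 ± 0.03851 → (-0.104, -0.026).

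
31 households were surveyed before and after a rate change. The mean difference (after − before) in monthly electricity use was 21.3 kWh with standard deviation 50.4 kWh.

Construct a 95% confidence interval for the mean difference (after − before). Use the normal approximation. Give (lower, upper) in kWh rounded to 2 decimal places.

This is a matched-pairs design, so SE = s_d/√n = 50.4/√31 = 9.0521.
Margin = 1.960 × 9.0521 = 17.7421; the interval is 21.3 ± 17.7421 = (3.56, 39.04).

(3.56, 39.04)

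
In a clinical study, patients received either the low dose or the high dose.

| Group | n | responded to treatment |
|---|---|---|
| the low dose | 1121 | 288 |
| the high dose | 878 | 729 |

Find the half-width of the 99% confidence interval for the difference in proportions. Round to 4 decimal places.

0.0469

Sample proportions: 288/1121 = 0.2569, 729/878 = 0.8303.
Each SE is √(p̂(1−p̂)/n): √(0.2569·0.7431/1121) = 0.01305 and √(0.8303·0.1697/878) = 0.01267.
SE(p̂₁ − p̂₂) = √(SE₁² + SE₂²) = √(0.0001703025 + 0.0001605289) = 0.01819, since the two samples are independent.
At 99% confidence z* = 2.576; margin = 2.576 × 0.01819 = 0.04686.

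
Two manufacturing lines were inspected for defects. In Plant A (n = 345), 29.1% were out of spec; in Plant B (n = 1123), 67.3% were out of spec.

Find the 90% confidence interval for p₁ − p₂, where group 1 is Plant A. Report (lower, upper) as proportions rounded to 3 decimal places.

SE₁ = √(p̂₁(1−p̂₁)/n₁) = √(0.2910·0.7090/345) = 0.02445; SE₂ = √(0.6730·0.3270/1123) = 0.01400.
Independent samples: SE of the difference = √(SE₁² + SE₂²) = √(0.0005978025 + 0.000196) = 0.02817.
z* for 90% confidence is 1.645, so the margin of error is 1.645 × 0.02817 = 0.04634.
Point estimate p̂₁ − p̂₂ = 0.2910 − 0.6730 = -0.3820.
-0.3820 ± 0.04634 → (-0.428, -0.336).

(-0.428, -0.336)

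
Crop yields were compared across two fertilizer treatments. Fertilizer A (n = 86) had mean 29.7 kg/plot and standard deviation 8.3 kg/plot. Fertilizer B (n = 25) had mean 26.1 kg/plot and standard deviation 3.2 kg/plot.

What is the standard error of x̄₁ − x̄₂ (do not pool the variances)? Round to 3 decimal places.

Standard errors of each mean: 8.3/√86 = 0.8950 and 3.2/√25 = 0.6400.
SE(x̄₁ − x̄₂) = √(0.8950² + 0.6400²) = 1.1003 for independent samples with unequal variances.

1.100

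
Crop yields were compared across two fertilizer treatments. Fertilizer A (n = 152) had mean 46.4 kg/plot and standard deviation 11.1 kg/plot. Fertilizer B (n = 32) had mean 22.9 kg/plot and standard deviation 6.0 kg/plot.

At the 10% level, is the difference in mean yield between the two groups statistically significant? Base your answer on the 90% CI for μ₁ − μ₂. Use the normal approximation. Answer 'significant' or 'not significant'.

significant

Per-group SEs: s₁/√n₁ = 11.1/√152 = 0.9003, s₂/√n₂ = 6.0/√32 = 1.0607.
Unpooled SE of the difference: √(0.81054009 + 1.12508449) = 1.3913.
Margin of error = z* · SE = 1.645 × 1.3913 = 2.2887.
x̄₁ − x̄₂ = 46.4 − 22.9 = 23.5000.
CI: 23.5000 ± 2.2887 = (21.2113, 25.7887).
The interval (21.2113, 25.7887) does not contain 0, so the difference is significant.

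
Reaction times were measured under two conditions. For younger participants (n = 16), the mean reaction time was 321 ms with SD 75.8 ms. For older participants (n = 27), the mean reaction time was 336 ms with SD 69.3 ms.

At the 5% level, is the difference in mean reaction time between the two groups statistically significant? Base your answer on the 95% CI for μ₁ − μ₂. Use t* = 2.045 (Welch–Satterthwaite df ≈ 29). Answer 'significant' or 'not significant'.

not significant

Per-group SEs: s₁/√n₁ = 75.8/√16 = 18.9500, s₂/√n₂ = 69.3/√27 = 13.3368.
Unpooled SE of the difference: √(359.1025 + 177.87023424) = 23.1727.
Margin of error = t* · SE = 2.045 × 23.1727 = 47.3882.
x̄₁ − x̄₂ = 321 − 336 = -15.0000.
CI: -15.0000 ± 47.3882 = (-62.3882, 32.3882).
The interval (-62.3882, 32.3882) contains 0, so the difference is not significant.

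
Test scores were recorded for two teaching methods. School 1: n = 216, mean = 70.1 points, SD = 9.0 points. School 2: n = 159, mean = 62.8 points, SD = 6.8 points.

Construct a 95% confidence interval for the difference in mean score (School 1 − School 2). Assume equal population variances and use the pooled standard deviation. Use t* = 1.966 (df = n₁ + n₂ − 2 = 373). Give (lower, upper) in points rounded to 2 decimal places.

Pooled variance s_p² = [215·9.0² + 158·6.8²] / (216+159−2) = 66.2759, so s_p = 8.1410.
SE_diff = s_p·√(1/n₁ + 1/n₂) = 8.1410·√(1/216 + 1/159) = 0.8507.
t* = 1.966; margin = 1.966 × 0.8507 = 1.6725.
Difference = 70.1 − 62.8 = 7.3000.
7.3000 ± 1.6725 → (5.63, 8.97).

(5.63, 8.97)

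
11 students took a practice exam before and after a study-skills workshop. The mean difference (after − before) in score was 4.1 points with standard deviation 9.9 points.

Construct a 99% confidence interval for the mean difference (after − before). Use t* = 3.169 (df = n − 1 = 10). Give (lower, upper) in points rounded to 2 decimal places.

(-5.36, 13.56)

Paired design: SE = s_d/√n = 9.9/√11 = 2.9850.
t* = 3.169; margin of error = 3.169 × 2.9850 = 9.4595.
4.1 ± 9.4595 → (-5.36, 13.56).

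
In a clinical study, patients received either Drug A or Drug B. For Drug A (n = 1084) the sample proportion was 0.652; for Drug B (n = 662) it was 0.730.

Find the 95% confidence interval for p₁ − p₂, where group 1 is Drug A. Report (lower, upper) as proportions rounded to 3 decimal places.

(-0.122, -0.034)

SE₁ = √(p̂₁(1−p̂₁)/n₁) = √(0.6520·0.3480/1084) = 0.01447; SE₂ = √(0.7300·0.2700/662) = 0.01725.
Independent samples: SE of the difference = √(SE₁² + SE₂²) = √(0.0002093809 + 0.0002975625) = 0.02252.
z* for 95% confidence is 1.960, so the margin of error is 1.960 × 0.02252 = 0.04414.
Point estimate p̂₁ − p̂₂ = 0.6520 − 0.7300 = -0.0780.
-0.0780 ± 0.04414 → (-0.122, -0.034).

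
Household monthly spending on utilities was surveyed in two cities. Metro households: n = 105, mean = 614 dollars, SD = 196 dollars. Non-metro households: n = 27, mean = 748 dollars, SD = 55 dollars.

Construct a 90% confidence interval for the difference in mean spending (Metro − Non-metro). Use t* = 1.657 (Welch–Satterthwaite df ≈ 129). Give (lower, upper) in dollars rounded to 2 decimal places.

(-170.22, -97.78)

Standard errors of each mean: 196/√105 = 19.1276 and 55/√27 = 10.5848.
SE(x̄₁ − x̄₂) = √(19.1276² + 10.5848²) = 21.8610 for independent samples with unequal variances.
With t* = 1.657, the margin is 1.657 × 21.8610 = 36.2237.
x̄₁ − x̄₂ = 614 − 748 = -134.0000; the interval is -134.0000 ± 36.2237 = (-170.22, -97.78).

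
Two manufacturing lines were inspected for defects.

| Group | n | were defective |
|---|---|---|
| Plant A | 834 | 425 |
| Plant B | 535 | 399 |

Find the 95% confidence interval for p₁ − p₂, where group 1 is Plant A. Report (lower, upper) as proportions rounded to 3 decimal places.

p̂₁ = 425/834 = 0.5096 and p̂₂ = 399/535 = 0.7458.
SE₁ = √(p̂₁(1−p̂₁)/n₁) = √(0.5096·0.4904/834) = 0.01731; SE₂ = √(0.7458·0.2542/535) = 0.01882.
Independent samples: SE of the difference = √(SE₁² + SE₂²) = √(0.0002996361 + 0.0003541924) = 0.02557.
z* for 95% confidence is 1.960, so the margin of error is 1.960 × 0.02557 = 0.05012.
Point estimate p̂₁ − p̂₂ = 0.5096 − 0.7458 = -0.2362.
-0.2362 ± 0.05012 → (-0.286, -0.186).

(-0.286, -0.186)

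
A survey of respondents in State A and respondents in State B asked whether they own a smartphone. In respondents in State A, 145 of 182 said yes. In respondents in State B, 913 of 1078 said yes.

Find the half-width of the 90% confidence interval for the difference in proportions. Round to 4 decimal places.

First, p̂₁ = 145/182 = 0.7967; p̂₂ = 913/1078 = 0.8469.
The two standard errors are √(0.7967×0.2033/182) = 0.02983 and √(0.8469×0.1531/1078) = 0.01097.
Because the samples are independent, SE_diff = √(0.02983² + 0.01097²) = 0.03178.
Using z* = 1.645 for 90%, ME = 1.645 × 0.03178 = 0.05228.

0.0523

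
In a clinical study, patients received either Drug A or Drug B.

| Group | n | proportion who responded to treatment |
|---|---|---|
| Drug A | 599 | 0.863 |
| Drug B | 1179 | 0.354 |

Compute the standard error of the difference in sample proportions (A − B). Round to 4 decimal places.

0.0198

SE₁ = √(p̂₁(1−p̂₁)/n₁) = √(0.8630·0.1370/599) = 0.01405; SE₂ = √(0.3540·0.6460/1179) = 0.01393.
Independent samples: SE of the difference = √(SE₁² + SE₂²) = √(0.0001974025 + 0.0001940449) = 0.01979.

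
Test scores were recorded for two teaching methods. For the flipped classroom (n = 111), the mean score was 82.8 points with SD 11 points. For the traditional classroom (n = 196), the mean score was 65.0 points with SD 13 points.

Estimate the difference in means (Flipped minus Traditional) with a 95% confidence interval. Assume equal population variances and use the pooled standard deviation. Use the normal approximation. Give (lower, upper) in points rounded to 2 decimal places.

Pooled variance s_p² = [110·11² + 195·13²] / (111+196−2) = 151.6885, so s_p = 12.3162.
SE_diff = s_p·√(1/n₁ + 1/n₂) = 12.3162·√(1/111 + 1/196) = 1.4630.
z* = 1.960; margin = 1.960 × 1.4630 = 2.8675.
Difference = 82.8 − 65.0 = 17.8000.
17.8000 ± 2.8675 → (14.93, 20.67).

(14.93, 20.67)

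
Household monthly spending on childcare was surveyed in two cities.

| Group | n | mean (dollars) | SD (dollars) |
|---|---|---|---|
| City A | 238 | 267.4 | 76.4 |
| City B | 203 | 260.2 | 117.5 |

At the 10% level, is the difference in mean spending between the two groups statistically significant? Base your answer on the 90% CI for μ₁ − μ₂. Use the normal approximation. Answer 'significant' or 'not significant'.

not significant

Per-group SEs: s₁/√n₁ = 76.4/√238 = 4.9523, s₂/√n₂ = 117.5/√203 = 8.2469.
Unpooled SE of the difference: √(24.52527529 + 68.01135961) = 9.6196.
Margin of error = z* · SE = 1.645 × 9.6196 = 15.8242.
x̄₁ − x̄₂ = 267.4 − 260.2 = 7.2000.
CI: 7.2000 ± 15.8242 = (-8.6242, 23.0242).
The interval (-8.6242, 23.0242) contains 0, so the difference is not significant.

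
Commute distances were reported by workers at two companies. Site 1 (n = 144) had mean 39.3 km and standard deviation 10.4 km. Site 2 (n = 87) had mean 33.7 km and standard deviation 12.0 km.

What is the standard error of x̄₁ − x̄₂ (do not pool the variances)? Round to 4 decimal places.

1.5512

Standard errors of each mean: 10.4/√144 = 0.8667 and 12.0/√87 = 1.2865.
SE(x̄₁ − x̄₂) = √(0.8667² + 1.2865²) = 1.5512 for independent samples with unequal variances.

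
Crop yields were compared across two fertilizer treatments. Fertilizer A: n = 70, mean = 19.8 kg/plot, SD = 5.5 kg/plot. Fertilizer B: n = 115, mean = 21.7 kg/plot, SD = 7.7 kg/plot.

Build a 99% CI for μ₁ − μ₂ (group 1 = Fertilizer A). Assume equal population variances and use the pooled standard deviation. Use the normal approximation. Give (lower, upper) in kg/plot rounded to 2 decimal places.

(-4.62, 0.82)

Pooled variance s_p² = [69·5.5² + 114·7.7²] / (70+115−2) = 48.3405, so s_p = 6.9527.
SE_diff = s_p·√(1/n₁ + 1/n₂) = 6.9527·√(1/70 + 1/115) = 1.0540.
z* = 2.576; margin = 2.576 × 1.0540 = 2.7151.
Difference = 19.8 − 21.7 = -1.9000.
-1.9000 ± 2.7151 → (-4.62, 0.82).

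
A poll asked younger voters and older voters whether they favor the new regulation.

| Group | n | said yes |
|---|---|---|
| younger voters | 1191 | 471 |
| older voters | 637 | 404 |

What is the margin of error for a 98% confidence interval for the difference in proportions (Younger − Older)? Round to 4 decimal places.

p̂₁ = 471/1191 = 0.3955 and p̂₂ = 404/637 = 0.6342.
SE₁ = √(p̂₁(1−p̂₁)/n₁) = √(0.3955·0.6045/1191) = 0.01417; SE₂ = √(0.6342·0.3658/637) = 0.01908.
Independent samples: SE of the difference = √(SE₁² + SE₂²) = √(0.0002007889 + 0.0003640464) = 0.02377.
z* for 98% confidence is 2.326, so the margin of error is 2.326 × 0.02377 = 0.05529.

0.0553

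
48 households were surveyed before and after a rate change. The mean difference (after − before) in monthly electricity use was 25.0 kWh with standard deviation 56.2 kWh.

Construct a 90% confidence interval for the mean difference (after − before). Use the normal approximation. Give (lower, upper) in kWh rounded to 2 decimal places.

(11.66, 38.34)

This is a matched-pairs design, so SE = s_d/√n = 56.2/√48 = 8.1118.
Margin = 1.645 × 8.1118 = 13.3439; the interval is 25.0 ± 13.3439 = (11.66, 38.34).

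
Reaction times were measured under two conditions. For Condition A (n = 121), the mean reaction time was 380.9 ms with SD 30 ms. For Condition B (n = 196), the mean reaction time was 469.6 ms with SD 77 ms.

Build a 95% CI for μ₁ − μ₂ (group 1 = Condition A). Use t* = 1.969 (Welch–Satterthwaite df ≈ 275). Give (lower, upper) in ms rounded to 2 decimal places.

Standard errors of each mean: 30/√121 = 2.7273 and 77/√196 = 5.5000.
SE(x̄₁ − x̄₂) = √(2.7273² + 5.5000²) = 6.1391 for independent samples with unequal variances.
With t* = 1.969, the margin is 1.969 × 6.1391 = 12.0879.
x̄₁ − x̄₂ = 380.9 − 469.6 = -88.7000; the interval is -88.7000 ± 12.0879 = (-100.79, -76.61).

(-100.79, -76.61)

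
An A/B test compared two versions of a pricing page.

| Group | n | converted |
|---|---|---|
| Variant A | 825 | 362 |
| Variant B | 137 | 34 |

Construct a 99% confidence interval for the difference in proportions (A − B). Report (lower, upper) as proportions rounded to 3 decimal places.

(0.086, 0.296)

Sample proportions: 362/825 = 0.4388, 34/137 = 0.2482.
Each SE is √(p̂(1−p̂)/n): √(0.4388·0.5612/825) = 0.01728 and √(0.2482·0.7518/137) = 0.03691.
SE(p̂₁ − p̂₂) = √(SE₁² + SE₂²) = √(0.0002985984 + 0.0013623481) = 0.04075, since the two samples are independent.
At 99% confidence z* = 2.576; margin = 2.576 × 0.04075 = 0.10497.
The difference is 0.4388 − 0.2482 = 0.1906, so the interval is 0.1906 ± 0.10497 = (0.086, 0.296).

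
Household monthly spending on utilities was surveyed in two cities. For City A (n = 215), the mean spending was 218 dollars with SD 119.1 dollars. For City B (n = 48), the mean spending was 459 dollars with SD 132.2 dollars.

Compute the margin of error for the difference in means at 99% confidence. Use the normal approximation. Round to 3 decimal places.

53.422

SE₁ = s₁/√n₁ = 119.1/√215 = 8.1226; SE₂ = 132.2/√48 = 19.0814.
Independent samples, unequal variances: SE_diff = √(SE₁² + SE₂²) = √(65.97663076 + 364.09982596) = 20.7383.
z* = 2.576, so margin of error = 2.576 × 20.7383 = 53.4219.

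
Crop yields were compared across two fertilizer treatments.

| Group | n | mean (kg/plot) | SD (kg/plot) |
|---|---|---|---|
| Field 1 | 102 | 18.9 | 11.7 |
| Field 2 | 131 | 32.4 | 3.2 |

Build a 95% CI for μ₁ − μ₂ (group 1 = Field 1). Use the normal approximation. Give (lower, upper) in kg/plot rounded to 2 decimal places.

(-15.84, -11.16)

Standard errors of each mean: 11.7/√102 = 1.1585 and 3.2/√131 = 0.2796.
SE(x̄₁ − x̄₂) = √(1.1585² + 0.2796²) = 1.1918 for independent samples with unequal variances.
With z* = 1.960, the margin is 1.960 × 1.1918 = 2.3359.
x̄₁ − x̄₂ = 18.9 − 32.4 = -13.5000; the interval is -13.5000 ± 2.3359 = (-15.84, -11.16).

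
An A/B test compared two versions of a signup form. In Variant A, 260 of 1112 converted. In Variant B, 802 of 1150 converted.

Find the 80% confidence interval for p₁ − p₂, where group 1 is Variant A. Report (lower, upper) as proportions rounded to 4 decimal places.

(-0.4874, -0.4398)

First, p̂₁ = 260/1112 = 0.2338; p̂₂ = 802/1150 = 0.6974.
The two standard errors are √(0.2338×0.7662/1112) = 0.01269 and √(0.6974×0.3026/1150) = 0.01355.
Because the samples are independent, SE_diff = √(0.01269² + 0.01355²) = 0.01856.
Using z* = 1.282 for 80%, ME = 1.282 × 0.01856 = 0.02379.
p̂₁ − p̂₂ = -0.4636; interval -0.4636 ± 0.02379 gives (-0.4874, -0.4398).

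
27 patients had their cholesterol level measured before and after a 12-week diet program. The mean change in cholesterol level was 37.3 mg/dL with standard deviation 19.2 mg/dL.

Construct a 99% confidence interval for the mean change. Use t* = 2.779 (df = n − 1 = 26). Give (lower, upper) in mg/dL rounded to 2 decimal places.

This is a matched-pairs design, so SE = s_d/√n = 19.2/√27 = 3.6950.
Margin = 2.779 × 3.6950 = 10.2684; the interval is 37.3 ± 10.2684 = (27.03, 47.57).

(27.03, 47.57)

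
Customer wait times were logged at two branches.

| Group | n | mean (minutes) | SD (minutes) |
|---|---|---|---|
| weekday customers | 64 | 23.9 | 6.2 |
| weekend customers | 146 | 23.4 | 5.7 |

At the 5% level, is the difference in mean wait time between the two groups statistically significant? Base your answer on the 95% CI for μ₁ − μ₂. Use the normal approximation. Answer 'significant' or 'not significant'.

not significant

Standard errors of each mean: 6.2/√64 = 0.7750 and 5.7/√146 = 0.4717.
SE(x̄₁ − x̄₂) = √(0.7750² + 0.4717²) = 0.9073 for independent samples with unequal variances.
With z* = 1.960, the margin is 1.960 × 0.9073 = 1.7783.
x̄₁ − x̄₂ = 23.9 − 23.4 = 0.5000; the interval is 0.5000 ± 1.7783 = (-1.2783, 2.2783).
The interval (-1.2783, 2.2783) contains 0, so the difference is not significant.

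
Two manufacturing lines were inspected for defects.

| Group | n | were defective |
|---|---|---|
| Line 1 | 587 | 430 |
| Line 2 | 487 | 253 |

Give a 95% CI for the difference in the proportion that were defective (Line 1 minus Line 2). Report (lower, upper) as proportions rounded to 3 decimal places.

(0.156, 0.270)

Sample proportions: 430/587 = 0.7325, 253/487 = 0.5195.
Each SE is √(p̂(1−p̂)/n): √(0.7325·0.2675/587) = 0.01827 and √(0.5195·0.4805/487) = 0.02264.
SE(p̂₁ − p̂₂) = √(SE₁² + SE₂²) = √(0.0003337929 + 0.0005125696) = 0.02909, since the two samples are independent.
At 95% confidence z* = 1.960; margin = 1.960 × 0.02909 = 0.05702.
The difference is 0.7325 − 0.5195 = 0.2130, so the interval is 0.2130 ± 0.05702 = (0.156, 0.270).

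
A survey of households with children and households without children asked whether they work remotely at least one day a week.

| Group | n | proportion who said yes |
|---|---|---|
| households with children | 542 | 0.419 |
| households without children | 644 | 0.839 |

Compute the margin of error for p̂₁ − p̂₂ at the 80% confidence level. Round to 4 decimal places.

0.0329

Each SE is √(p̂(1−p̂)/n): √(0.4190·0.5810/542) = 0.02119 and √(0.8390·0.1610/644) = 0.01448.
SE(p̂₁ − p̂₂) = √(SE₁² + SE₂²) = √(0.0004490161 + 0.0002096704) = 0.02566, since the two samples are independent.
At 80% confidence z* = 1.282; margin = 1.282 × 0.02566 = 0.03290.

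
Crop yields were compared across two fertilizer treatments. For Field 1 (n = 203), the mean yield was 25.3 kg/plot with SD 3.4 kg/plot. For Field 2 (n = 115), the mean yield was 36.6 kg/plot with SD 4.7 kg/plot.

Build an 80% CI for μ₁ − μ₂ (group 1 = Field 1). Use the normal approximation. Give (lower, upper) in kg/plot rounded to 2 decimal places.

Per-group SEs: s₁/√n₁ = 3.4/√203 = 0.2386, s₂/√n₂ = 4.7/√115 = 0.4383.
Unpooled SE of the difference: √(0.05692996 + 0.19210689) = 0.4990.
Margin of error = z* · SE = 1.282 × 0.4990 = 0.6397.
x̄₁ − x̄₂ = 25.3 − 36.6 = -11.3000.
CI: -11.3000 ± 0.6397 = (-11.94, -10.66).

(-11.94, -10.66)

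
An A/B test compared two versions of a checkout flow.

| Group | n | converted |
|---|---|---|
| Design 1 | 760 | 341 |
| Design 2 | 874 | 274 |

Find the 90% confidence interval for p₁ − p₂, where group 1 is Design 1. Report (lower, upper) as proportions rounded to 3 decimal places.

(0.096, 0.175)

Sample proportions: 341/760 = 0.4487, 274/874 = 0.3135.
Each SE is √(p̂(1−p̂)/n): √(0.4487·0.5513/760) = 0.01804 and √(0.3135·0.6865/874) = 0.01569.
SE(p̂₁ − p̂₂) = √(SE₁² + SE₂²) = √(0.0003254416 + 0.0002461761) = 0.02391, since the two samples are independent.
At 90% confidence z* = 1.645; margin = 1.645 × 0.02391 = 0.03933.
The difference is 0.4487 − 0.3135 = 0.1352, so the interval is 0.1352 ± 0.03933 = (0.096, 0.175).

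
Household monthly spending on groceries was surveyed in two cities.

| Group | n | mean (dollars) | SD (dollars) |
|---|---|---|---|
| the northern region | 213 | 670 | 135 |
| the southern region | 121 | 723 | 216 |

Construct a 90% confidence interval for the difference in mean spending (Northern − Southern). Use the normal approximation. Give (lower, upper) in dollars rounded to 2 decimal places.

Standard errors of each mean: 135/√213 = 9.2500 and 216/√121 = 19.6364.
SE(x̄₁ − x̄₂) = √(9.2500² + 19.6364²) = 21.7060 for independent samples with unequal variances.
With z* = 1.645, the margin is 1.645 × 21.7060 = 35.7064.
x̄₁ − x̄₂ = 670 − 723 = -53.0000; the interval is -53.0000 ± 35.7064 = (-88.71, -17.29).

(-88.71, -17.29)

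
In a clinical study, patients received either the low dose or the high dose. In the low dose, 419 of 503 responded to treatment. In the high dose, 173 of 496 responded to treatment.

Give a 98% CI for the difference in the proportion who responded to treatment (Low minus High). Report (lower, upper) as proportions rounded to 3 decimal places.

Sample proportions: 419/503 = 0.8330, 173/496 = 0.3488.
Each SE is √(p̂(1−p̂)/n): √(0.8330·0.1670/503) = 0.01663 and √(0.3488·0.6512/496) = 0.02140.
SE(p̂₁ − p̂₂) = √(SE₁² + SE₂²) = √(0.0002765569 + 0.00045796) = 0.02710, since the two samples are independent.
At 98% confidence z* = 2.326; margin = 2.326 × 0.02710 = 0.06303.
The difference is 0.8330 − 0.3488 = 0.4842, so the interval is 0.4842 ± 0.06303 = (0.421, 0.547).

(0.421, 0.547)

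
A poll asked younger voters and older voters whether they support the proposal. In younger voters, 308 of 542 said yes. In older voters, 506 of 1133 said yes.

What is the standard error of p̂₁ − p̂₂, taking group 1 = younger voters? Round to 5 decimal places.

First, p̂₁ = 308/542 = 0.5683; p̂₂ = 506/1133 = 0.4466.
The two standard errors are √(0.5683×0.4317/542) = 0.02128 and √(0.4466×0.5534/1133) = 0.01477.
Because the samples are independent, SE_diff = √(0.02128² + 0.01477²) = 0.02590.

0.02590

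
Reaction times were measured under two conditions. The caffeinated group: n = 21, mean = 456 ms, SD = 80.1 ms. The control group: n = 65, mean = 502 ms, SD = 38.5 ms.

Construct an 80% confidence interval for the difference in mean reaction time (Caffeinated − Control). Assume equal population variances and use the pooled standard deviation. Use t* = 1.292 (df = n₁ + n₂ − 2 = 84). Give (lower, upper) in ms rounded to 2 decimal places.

Pooled variance s_p² = [20·80.1² + 64·38.5²] / (21+65−2) = 2656.9548, so s_p = 51.5457.
SE_diff = s_p·√(1/n₁ + 1/n₂) = 51.5457·√(1/21 + 1/65) = 12.9382.
t* = 1.292; margin = 1.292 × 12.9382 = 16.7162.
Difference = 456 − 502 = -46.0000.
-46.0000 ± 16.7162 → (-62.72, -29.28).

(-62.72, -29.28)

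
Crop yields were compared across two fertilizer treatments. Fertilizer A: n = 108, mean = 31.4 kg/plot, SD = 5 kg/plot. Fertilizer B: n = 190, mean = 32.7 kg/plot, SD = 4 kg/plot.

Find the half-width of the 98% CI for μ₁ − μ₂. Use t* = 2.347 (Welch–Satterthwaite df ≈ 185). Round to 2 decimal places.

Standard errors of each mean: 5/√108 = 0.4811 and 4/√190 = 0.2902.
SE(x̄₁ − x̄₂) = √(0.4811² + 0.2902²) = 0.5618 for independent samples with unequal variances.
With t* = 2.347, the margin is 2.347 × 0.5618 = 1.3185.

1.32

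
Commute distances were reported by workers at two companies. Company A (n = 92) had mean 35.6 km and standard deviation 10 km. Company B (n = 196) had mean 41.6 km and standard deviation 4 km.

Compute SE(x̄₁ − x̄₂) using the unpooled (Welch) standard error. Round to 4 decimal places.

1.0810

Standard errors of each mean: 10/√92 = 1.0426 and 4/√196 = 0.2857.
SE(x̄₁ − x̄₂) = √(1.0426² + 0.2857²) = 1.0810 for independent samples with unequal variances.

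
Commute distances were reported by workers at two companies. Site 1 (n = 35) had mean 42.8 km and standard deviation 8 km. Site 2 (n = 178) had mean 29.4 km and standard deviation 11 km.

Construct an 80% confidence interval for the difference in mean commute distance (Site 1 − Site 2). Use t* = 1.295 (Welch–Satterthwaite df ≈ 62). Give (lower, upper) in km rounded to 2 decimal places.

Standard errors of each mean: 8/√35 = 1.3522 and 11/√178 = 0.8245.
SE(x̄₁ − x̄₂) = √(1.3522² + 0.8245²) = 1.5837 for independent samples with unequal variances.
With t* = 1.295, the margin is 1.295 × 1.5837 = 2.0509.
x̄₁ − x̄₂ = 42.8 − 29.4 = 13.4000; the interval is 13.4000 ± 2.0509 = (11.35, 15.45).

(11.35, 15.45)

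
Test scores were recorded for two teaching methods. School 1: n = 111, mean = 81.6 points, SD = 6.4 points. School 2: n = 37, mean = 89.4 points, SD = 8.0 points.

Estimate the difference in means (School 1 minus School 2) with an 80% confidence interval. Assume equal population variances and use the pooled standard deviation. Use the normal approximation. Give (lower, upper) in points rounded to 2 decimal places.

s_p = √[((n₁−1)s₁² + (n₂−1)s₂²)/(n₁+n₂−2)] = √[(110·6.4² + 36·8.0²)/146] = 6.8294.
SE = 6.8294·√(1/111 + 1/37) = 1.2964.
With z* = 1.282, margin = 1.282 × 1.2964 = 1.6620.
x̄₁ − x̄₂ = 81.6 − 89.4 = -7.8000; interval -7.8000 ± 1.6620 = (-9.46, -6.14).

(-9.46, -6.14)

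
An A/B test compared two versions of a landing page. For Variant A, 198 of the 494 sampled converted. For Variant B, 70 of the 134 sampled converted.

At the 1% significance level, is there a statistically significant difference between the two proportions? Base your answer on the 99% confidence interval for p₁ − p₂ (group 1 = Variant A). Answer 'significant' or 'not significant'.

p̂₁ = 198/494 = 0.4008 and p̂₂ = 70/134 = 0.5224.
SE₁ = √(p̂₁(1−p̂₁)/n₁) = √(0.4008·0.5992/494) = 0.02205; SE₂ = √(0.5224·0.4776/134) = 0.04315.
Independent samples: SE of the difference = √(SE₁² + SE₂²) = √(0.0004862025 + 0.0018619225) = 0.04846.
z* for 99% confidence is 2.576, so the margin of error is 2.576 × 0.04846 = 0.12483.
Point estimate p̂₁ − p̂₂ = 0.4008 − 0.5224 = -0.1216.
-0.1216 ± 0.12483 → (-0.24643, 0.00323).
The interval (-0.24643, 0.00323) contains 0, so the difference is not significant.

not significant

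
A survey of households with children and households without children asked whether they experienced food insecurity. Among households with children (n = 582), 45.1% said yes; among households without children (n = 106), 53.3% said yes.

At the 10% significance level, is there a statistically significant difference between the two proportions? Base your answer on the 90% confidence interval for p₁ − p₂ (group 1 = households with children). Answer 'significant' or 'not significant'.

The two standard errors are √(0.4510×0.5490/582) = 0.02063 and √(0.5330×0.4670/106) = 0.04846.
Because the samples are independent, SE_diff = √(0.02063² + 0.04846²) = 0.05267.
Using z* = 1.645 for 90%, ME = 1.645 × 0.05267 = 0.08664.
p̂₁ − p̂₂ = -0.0820; interval -0.0820 ± 0.08664 gives (-0.16864, 0.00464).
The interval (-0.16864, 0.00464) contains 0, so the difference is not significant.

not significant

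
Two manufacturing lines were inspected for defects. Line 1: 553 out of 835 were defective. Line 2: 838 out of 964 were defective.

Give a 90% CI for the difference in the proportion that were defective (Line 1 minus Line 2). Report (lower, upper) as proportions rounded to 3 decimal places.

Sample proportions: 553/835 = 0.6623, 838/964 = 0.8693.
Each SE is √(p̂(1−p̂)/n): √(0.6623·0.3377/835) = 0.01637 and √(0.8693·0.1307/964) = 0.01086.
SE(p̂₁ − p̂₂) = √(SE₁² + SE₂²) = √(0.0002679769 + 0.0001179396) = 0.01964, since the two samples are independent.
At 90% confidence z* = 1.645; margin = 1.645 × 0.01964 = 0.03231.
The difference is 0.6623 − 0.8693 = -0.2070, so the interval is -0.2070 ± 0.03231 = (-0.239, -0.175).

(-0.239, -0.175)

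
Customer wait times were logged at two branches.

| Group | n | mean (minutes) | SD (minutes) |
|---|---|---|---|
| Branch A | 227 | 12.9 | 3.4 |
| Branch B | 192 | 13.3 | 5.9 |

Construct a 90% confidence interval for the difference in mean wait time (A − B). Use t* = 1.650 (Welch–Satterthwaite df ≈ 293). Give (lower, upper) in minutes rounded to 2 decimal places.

SE₁ = s₁/√n₁ = 3.4/√227 = 0.2257; SE₂ = 5.9/√192 = 0.4258.
Independent samples, unequal variances: SE_diff = √(SE₁² + SE₂²) = √(0.05094049 + 0.18130564) = 0.4819.
t* = 1.650, so margin of error = 1.650 × 0.4819 = 0.7951.
Difference in means = 12.9 − 13.3 = -0.4000.
-0.4000 ± 0.7951 → (-1.20, 0.40).

(-1.20, 0.40)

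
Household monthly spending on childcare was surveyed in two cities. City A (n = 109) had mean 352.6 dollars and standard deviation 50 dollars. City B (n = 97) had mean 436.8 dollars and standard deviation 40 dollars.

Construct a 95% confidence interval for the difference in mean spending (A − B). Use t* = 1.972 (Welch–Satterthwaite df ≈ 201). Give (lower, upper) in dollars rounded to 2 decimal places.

Per-group SEs: s₁/√n₁ = 50/√109 = 4.7891, s₂/√n₂ = 40/√97 = 4.0614.
Unpooled SE of the difference: √(22.93547881 + 16.49496996) = 6.2794.
Margin of error = t* · SE = 1.972 × 6.2794 = 12.3830.
x̄₁ − x̄₂ = 352.6 − 436.8 = -84.2000.
CI: -84.2000 ± 12.3830 = (-96.58, -71.82).

(-96.58, -71.82)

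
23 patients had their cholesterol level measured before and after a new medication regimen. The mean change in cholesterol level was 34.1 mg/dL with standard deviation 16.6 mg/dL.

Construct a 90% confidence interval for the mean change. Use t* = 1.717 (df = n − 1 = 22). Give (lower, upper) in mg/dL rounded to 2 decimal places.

(28.16, 40.04)

Paired design: SE = s_d/√n = 16.6/√23 = 3.4613.
t* = 1.717; margin of error = 1.717 × 3.4613 = 5.9431.
34.1 ± 5.9431 → (28.16, 40.04).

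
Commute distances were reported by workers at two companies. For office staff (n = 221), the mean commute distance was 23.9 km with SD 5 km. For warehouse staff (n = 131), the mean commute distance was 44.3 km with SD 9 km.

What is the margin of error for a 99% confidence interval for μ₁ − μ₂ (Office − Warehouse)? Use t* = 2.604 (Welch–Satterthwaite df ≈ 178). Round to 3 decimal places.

2.227

SE₁ = s₁/√n₁ = 5/√221 = 0.3363; SE₂ = 9/√131 = 0.7863.
Independent samples, unequal variances: SE_diff = √(SE₁² + SE₂²) = √(0.11309769 + 0.61826769) = 0.8552.
t* = 2.604, so margin of error = 2.604 × 0.8552 = 2.2269.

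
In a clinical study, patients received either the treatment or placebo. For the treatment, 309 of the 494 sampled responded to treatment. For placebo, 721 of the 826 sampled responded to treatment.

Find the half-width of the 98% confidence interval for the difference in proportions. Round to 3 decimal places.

p̂₁ = 309/494 = 0.6255 and p̂₂ = 721/826 = 0.8729.
SE₁ = √(p̂₁(1−p̂₁)/n₁) = √(0.6255·0.3745/494) = 0.02178; SE₂ = √(0.8729·0.1271/826) = 0.01159.
Independent samples: SE of the difference = √(SE₁² + SE₂²) = √(0.0004743684 + 0.0001343281) = 0.02467.
z* for 98% confidence is 2.326, so the margin of error is 2.326 × 0.02467 = 0.05738.

0.057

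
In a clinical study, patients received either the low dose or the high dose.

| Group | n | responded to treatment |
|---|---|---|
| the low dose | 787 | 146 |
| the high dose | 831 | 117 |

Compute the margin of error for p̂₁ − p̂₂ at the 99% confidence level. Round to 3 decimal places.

0.047

Sample proportions: 146/787 = 0.1855, 117/831 = 0.1408.
Each SE is √(p̂(1−p̂)/n): √(0.1855·0.8145/787) = 0.01386 and √(0.1408·0.8592/831) = 0.01207.
SE(p̂₁ − p̂₂) = √(SE₁² + SE₂²) = √(0.0001920996 + 0.0001456849) = 0.01838, since the two samples are independent.
At 99% confidence z* = 2.576; margin = 2.576 × 0.01838 = 0.04735.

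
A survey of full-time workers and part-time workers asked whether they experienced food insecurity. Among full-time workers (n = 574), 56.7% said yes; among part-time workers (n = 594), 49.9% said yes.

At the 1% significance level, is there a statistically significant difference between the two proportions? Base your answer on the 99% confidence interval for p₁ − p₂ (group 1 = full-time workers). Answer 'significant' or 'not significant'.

not significant

The two standard errors are √(0.5670×0.4330/574) = 0.02068 and √(0.4990×0.5010/594) = 0.02052.
Because the samples are independent, SE_diff = √(0.02068² + 0.02052²) = 0.02913.
Using z* = 2.576 for 99%, ME = 2.576 × 0.02913 = 0.07504.
p̂₁ − p̂₂ = 0.0680; interval 0.0680 ± 0.07504 gives (-0.00704, 0.14304).
The interval (-0.00704, 0.14304) contains 0, so the difference is not significant.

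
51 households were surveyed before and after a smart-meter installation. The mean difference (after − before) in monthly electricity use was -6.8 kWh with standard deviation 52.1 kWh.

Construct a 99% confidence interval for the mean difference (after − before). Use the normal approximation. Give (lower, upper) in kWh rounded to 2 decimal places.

(-25.59, 11.99)

Paired design: SE = s_d/√n = 52.1/√51 = 7.2955.
z* = 2.576; margin of error = 2.576 × 7.2955 = 18.7932.
-6.8 ± 18.7932 → (-25.59, 11.99).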